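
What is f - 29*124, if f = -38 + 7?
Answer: -3627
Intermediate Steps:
f = -31
f - 29*124 = -31 - 29*124 = -31 - 3596 = -3627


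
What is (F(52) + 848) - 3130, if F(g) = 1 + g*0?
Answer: -2281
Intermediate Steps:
F(g) = 1 (F(g) = 1 + 0 = 1)
(F(52) + 848) - 3130 = (1 + 848) - 3130 = 849 - 3130 = -2281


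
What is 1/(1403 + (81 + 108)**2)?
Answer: 1/37124 ≈ 2.6937e-5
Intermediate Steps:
1/(1403 + (81 + 108)**2) = 1/(1403 + 189**2) = 1/(1403 + 35721) = 1/37124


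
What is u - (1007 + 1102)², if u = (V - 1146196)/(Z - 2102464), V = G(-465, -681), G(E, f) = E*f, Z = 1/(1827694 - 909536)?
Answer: -8586162662007988093/1930394141311 ≈ -4.4479e+6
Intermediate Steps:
Z = 1/918158 ≈ 1.0891e-6
V = 316665 (V = -465*(-681) = 316665)
u = 761640523898/1930394141311 (u = (316665 - 1146196)/(1/918158 - 2102464) = -829531/(-1930394141311/918158) = -829531*(-918158/1930394141311) = 761640523898/1930394141311 ≈ 0.39455)
u - (1007 + 1102)² = 761640523898/1930394141311 - (1007 + 1102)² = 761640523898/1930394141311 - 1*2109² = 761640523898/1930394141311 - 1*4447881 = 761640523898/1930394141311 - 4447881 = -8586162662007988093/1930394141311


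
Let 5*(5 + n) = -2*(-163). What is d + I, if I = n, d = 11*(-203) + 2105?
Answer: -339/5 ≈ -67.800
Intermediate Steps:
d = -128 (d = -2233 + 2105 = -128)
n = 301/5 (n = -5 + (-2*(-163))/5 = -5 + (1/5)*326 = -5 + 326/5 = 301/5 ≈ 60.200)
I = 301/5 ≈ 60.200
d + I = -128 + 301/5 = -339/5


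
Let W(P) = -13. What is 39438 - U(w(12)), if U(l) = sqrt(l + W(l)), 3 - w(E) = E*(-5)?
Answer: 39438 - 5*sqrt(2) ≈ 39431.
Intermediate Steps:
w(E) = 3 + 5*E (w(E) = 3 - E*(-5) = 3 - (-5)*E = 3 + 5*E)
U(l) = sqrt(-13 + l) (U(l) = sqrt(l - 13) = sqrt(-13 + l))
39438 - U(w(12)) = 39438 - sqrt(-13 + (3 + 5*12)) = 39438 - sqrt(-13 + (3 + 60)) = 39438 - sqrt(-13 + 63) = 39438 - sqrt(50) = 39438 - 5*sqrt(2)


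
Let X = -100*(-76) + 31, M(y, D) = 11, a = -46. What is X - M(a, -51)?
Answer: 7620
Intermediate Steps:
X = 7631 (X = 7600 + 31 = 7631)
X - M(a, -51) = 7631 - 1*11 = 7631 - 11 = 7620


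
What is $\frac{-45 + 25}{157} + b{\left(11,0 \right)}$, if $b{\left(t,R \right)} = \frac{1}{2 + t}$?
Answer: $- \frac{103}{2041} \approx -0.050465$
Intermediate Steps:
$\frac{-45 + 25}{157} + b{\left(11,0 \right)} = \frac{-45 + 25}{157} + \frac{1}{2 + 11} = \frac{1}{157} \left(-20\right) + \frac{1}{13} = - \frac{20}{157} + \frac{1}{13} = - \frac{103}{2041}$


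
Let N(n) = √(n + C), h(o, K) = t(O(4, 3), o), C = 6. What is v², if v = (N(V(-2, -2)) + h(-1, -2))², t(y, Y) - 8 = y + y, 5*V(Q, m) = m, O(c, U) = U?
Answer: 1125824/25 + 112896*√35/25 ≈ 71749.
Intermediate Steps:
V(Q, m) = m/5
t(y, Y) = 8 + 2*y (t(y, Y) = 8 + (y + y) = 8 + 2*y)
h(o, K) = 14 (h(o, K) = 8 + 2*3 = 8 + 6 = 14)
N(n) = √(6 + n) (N(n) = √(n + 6) = √(6 + n))
v = (14 + 2*√35/5)² (v = (√(6 + (⅕)*(-2)) + 14)² = (√(6 - ⅖) + 14)² = (√(28/5) + 14)² = (2*√35/5 + 14)² = (14 + 2*√35/5)² ≈ 267.86)
v² = (1008/5 + 56*√35/5)²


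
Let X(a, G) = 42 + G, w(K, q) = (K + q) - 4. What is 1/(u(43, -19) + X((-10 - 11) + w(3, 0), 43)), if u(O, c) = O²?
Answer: 1/1934 ≈ 0.00051706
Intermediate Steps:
w(K, q) = -4 + K + q
1/(u(43, -19) + X((-10 - 11) + w(3, 0), 43)) = 1/(43² + (42 + 43)) = 1/(1849 + 85) = 1/1934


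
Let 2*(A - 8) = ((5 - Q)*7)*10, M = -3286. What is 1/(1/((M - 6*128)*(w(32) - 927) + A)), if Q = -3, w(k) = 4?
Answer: 3742130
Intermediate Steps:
A = 288 (A = 8 + (((5 - 1*(-3))*7)*10)/2 = 8 + (((5 + 3)*7)*10)/2 = 8 + ((8*7)*10)/2 = 8 + (56*10)/2 = 8 + (½)*560 = 8 + 280 = 288)
1/(1/((M - 6*128)*(w(32) - 927) + A)) = 1/(1/((-3286 - 6*128)*(4 - 927) + 288)) = 1/(1/((-3286 - 768)*(-923) + 288)) = 1/(1/(-4054*(-923) + 288)) = 1/(1/(3741842 + 288)) = 1/(1/3742130) = 3742130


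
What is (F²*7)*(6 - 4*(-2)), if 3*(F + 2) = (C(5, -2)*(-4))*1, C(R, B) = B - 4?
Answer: 3528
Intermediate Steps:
C(R, B) = -4 + B
F = 6 (F = -2 + (((-4 - 2)*(-4))*1)/3 = -2 + (-6*(-4)*1)/3 = -2 + (24*1)/3 = -2 + (⅓)*24 = -2 + 8 = 6)
(F²*7)*(6 - 4*(-2)) = (6²*7)*(6 - 4*(-2)) = (36*7)*(6 + 8) = 252*14 = 3528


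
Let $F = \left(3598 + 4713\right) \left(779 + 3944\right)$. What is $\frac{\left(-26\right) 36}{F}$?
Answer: $- \frac{936}{39252853} \approx -2.3845 \cdot 10^{-5}$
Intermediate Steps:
$F = 39252853$ ($F = 8311 \cdot 4723 = 39252853$)
$\frac{\left(-26\right) 36}{F} = \frac{\left(-26\right) 36}{39252853} = \left(-936\right) \frac{1}{39252853} = - \frac{936}{39252853}$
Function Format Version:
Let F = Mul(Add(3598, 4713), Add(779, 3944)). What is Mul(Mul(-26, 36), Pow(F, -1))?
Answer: Rational(-936, 39252853) ≈ -2.3845e-5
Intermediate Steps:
F = 39252853 (F = Mul(8311, 4723) = 39252853)
Mul(Mul(-26, 36), Pow(F, -1)) = Mul(Mul(-26, 36), Pow(39252853, -1)) = Mul(-936, Rational(1, 39252853)) = Rational(-936, 39252853)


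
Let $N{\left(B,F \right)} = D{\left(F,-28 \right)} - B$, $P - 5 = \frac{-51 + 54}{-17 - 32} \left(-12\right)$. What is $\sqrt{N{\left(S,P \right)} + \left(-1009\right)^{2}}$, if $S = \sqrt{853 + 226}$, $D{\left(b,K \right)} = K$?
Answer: $\sqrt{1018053 - \sqrt{1079}} \approx 1009.0$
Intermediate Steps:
$S = \sqrt{1079} \approx 32.848$
$P = \frac{281}{49}$ ($P = 5 + \frac{-51 + 54}{-17 - 32} \left(-12\right) = 5 + \frac{3}{-49} \left(-12\right) = 5 + 3 \left(- \frac{1}{49}\right) \left(-12\right) = 5 - - \frac{36}{49} = 5 + \frac{36}{49} = \frac{281}{49} \approx 5.7347$)
$N{\left(B,F \right)} = -28 - B$
$\sqrt{N{\left(S,P \right)} + \left(-1009\right)^{2}} = \sqrt{\left(-28 - \sqrt{1079}\right) + \left(-1009\right)^{2}} = \sqrt{\left(-28 - \sqrt{1079}\right) + 1018081} = \sqrt{1018053 - \sqrt{1079}}$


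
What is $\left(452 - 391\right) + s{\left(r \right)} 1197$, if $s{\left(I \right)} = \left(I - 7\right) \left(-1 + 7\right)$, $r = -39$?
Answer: $-330311$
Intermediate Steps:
$s{\left(I \right)} = -42 + 6 I$ ($s{\left(I \right)} = \left(-7 + I\right) 6 = -42 + 6 I$)
$\left(452 - 391\right) + s{\left(r \right)} 1197 = \left(452 - 391\right) + \left(-42 + 6 \left(-39\right)\right) 1197 = 61 + \left(-42 - 234\right) 1197 = 61 - 330372 = -330311$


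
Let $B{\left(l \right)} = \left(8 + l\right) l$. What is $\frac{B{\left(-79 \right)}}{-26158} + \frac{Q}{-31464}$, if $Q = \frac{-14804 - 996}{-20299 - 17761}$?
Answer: $- \frac{7633297817}{35596277244} \approx -0.21444$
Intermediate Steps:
$Q = \frac{790}{1903}$ ($Q = - \frac{15800}{-38060} = \left(-15800\right) \left(- \frac{1}{38060}\right) = \frac{790}{1903} \approx 0.41513$)
$B{\left(l \right)} = l \left(8 + l\right)$
$\frac{B{\left(-79 \right)}}{-26158} + \frac{Q}{-31464} = \frac{\left(-79\right) \left(8 - 79\right)}{-26158} + \frac{790}{1903 \left(-31464\right)} = \left(-79\right) \left(-71\right) \left(- \frac{1}{26158}\right) + \frac{790}{1903} \left(- \frac{1}{31464}\right) = 5609 \left(- \frac{1}{26158}\right) - \frac{395}{29937996} = - \frac{5609}{26158} - \frac{395}{29937996} = - \frac{7633297817}{35596277244}$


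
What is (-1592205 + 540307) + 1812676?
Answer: 760778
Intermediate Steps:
(-1592205 + 540307) + 1812676 = -1051898 + 1812676 = 760778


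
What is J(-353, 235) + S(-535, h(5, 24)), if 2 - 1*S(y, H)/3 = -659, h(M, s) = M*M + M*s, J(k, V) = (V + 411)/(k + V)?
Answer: 116674/59 ≈ 1977.5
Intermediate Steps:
J(k, V) = (411 + V)/(V + k)
h(M, s) = M² + M*s
S(y, H) = 1983 (S(y, H) = 6 - 3*(-659) = 6 + 1977 = 1983)
J(-353, 235) + S(-535, h(5, 24)) = (411 + 235)/(235 - 353) + 1983 = 646/(-118) + 1983 = -1/118*646 + 1983 = -323/59 + 1983 = 116674/59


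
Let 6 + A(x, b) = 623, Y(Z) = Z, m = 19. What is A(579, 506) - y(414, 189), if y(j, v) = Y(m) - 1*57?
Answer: 655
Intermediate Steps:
A(x, b) = 617 (A(x, b) = -6 + 623 = 617)
y(j, v) = -38 (y(j, v) = 19 - 1*57 = 19 - 57 = -38)
A(579, 506) - y(414, 189) = 617 - 1*(-38) = 617 + 38 = 655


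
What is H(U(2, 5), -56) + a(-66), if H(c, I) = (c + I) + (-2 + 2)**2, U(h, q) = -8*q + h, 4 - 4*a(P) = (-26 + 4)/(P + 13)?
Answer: -9869/106 ≈ -93.104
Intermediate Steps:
a(P) = 1 + 11/(2*(13 + P)) (a(P) = 1 - (-26 + 4)/(4*(P + 13)) = 1 - (-11)/(2*(13 + P)) = 1 + 11/(2*(13 + P)))
U(h, q) = h - 8*q
H(c, I) = I + c (H(c, I) = (I + c) + 0**2 = (I + c) + 0 = I + c)
H(U(2, 5), -56) + a(-66) = (-56 + (2 - 8*5)) + (37/2 - 66)/(13 - 66) = (-56 + (2 - 40)) - 95/2/(-53) = (-56 - 38) - 1/53*(-95/2) = -94 + 95/106 = -9869/106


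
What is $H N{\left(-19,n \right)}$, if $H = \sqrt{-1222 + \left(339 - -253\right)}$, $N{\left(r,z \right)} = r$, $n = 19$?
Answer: $- 57 i \sqrt{70} \approx - 476.9 i$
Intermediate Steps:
$H = 3 i \sqrt{70}$ ($H = \sqrt{-1222 + \left(339 + 253\right)} = \sqrt{-1222 + 592} = \sqrt{-630} = 3 i \sqrt{70} \approx 25.1 i$)
$H N{\left(-19,n \right)} = 3 i \sqrt{70} \left(-19\right) = - 57 i \sqrt{70}$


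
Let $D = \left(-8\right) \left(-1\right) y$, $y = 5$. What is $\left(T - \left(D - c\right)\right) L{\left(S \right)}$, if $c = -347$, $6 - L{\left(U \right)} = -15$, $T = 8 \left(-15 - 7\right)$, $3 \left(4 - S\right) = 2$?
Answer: $-11823$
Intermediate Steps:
$S = \frac{10}{3}$ ($S = 4 - \frac{2}{3} = \frac{10}{3} \approx 3.3333$)
$T = -176$ ($T = 8 \left(-22\right) = -176$)
$L{\left(U \right)} = 21$ ($L{\left(U \right)} = 6 - -15 = 6 + 15 = 21$)
$D = 40$ ($D = \left(-8\right) \left(-1\right) 5 = 8 \cdot 5 = 40$)
$\left(T - \left(D - c\right)\right) L{\left(S \right)} = \left(-176 - 387\right) 21 = \left(-563\right) 21 = -11823$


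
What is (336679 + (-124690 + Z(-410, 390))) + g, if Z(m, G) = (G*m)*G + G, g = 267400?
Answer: -61881221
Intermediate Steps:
Z(m, G) = G + m*G² (Z(m, G) = m*G² + G = G + m*G²)
(336679 + (-124690 + Z(-410, 390))) + g = (336679 + (-124690 + 390*(1 + 390*(-410)))) + 267400 = (336679 + (-124690 + 390*(1 - 159900))) + 267400 = (336679 + (-124690 + 390*(-159899))) + 267400 = (336679 + (-124690 - 62360610)) + 267400 = (336679 - 62485300) + 267400 = -62148621 + 267400 = -61881221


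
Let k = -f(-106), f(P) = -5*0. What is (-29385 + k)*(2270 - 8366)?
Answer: 179130960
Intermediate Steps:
f(P) = 0
k = 0 (k = -1*0 = 0)
(-29385 + k)*(2270 - 8366) = (-29385 + 0)*(2270 - 8366) = -29385*(-6096) = 179130960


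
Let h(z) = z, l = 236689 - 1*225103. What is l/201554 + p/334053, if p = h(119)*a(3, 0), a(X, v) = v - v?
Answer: 5793/100777 ≈ 0.057483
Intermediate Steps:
a(X, v) = 0
l = 11586 (l = 236689 - 225103 = 11586)
p = 0 (p = 119*0 = 0)
l/201554 + p/334053 = 11586/201554 + 0/334053 = 11586*(1/201554) + 0*(1/334053) = 5793/100777 + 0 = 5793/100777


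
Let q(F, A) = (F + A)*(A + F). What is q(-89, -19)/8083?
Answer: 11664/8083 ≈ 1.4430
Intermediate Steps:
q(F, A) = (A + F)**2 (q(F, A) = (A + F)*(A + F) = (A + F)**2)
q(-89, -19)/8083 = (-19 - 89)**2/8083 = (-108)**2*(1/8083) = 11664*(1/8083) = 11664/8083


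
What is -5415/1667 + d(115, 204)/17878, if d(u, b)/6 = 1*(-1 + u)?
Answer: -47834571/14901313 ≈ -3.2101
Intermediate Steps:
d(u, b) = -6 + 6*u (d(u, b) = 6*(1*(-1 + u)) = 6*(-1 + u) = -6 + 6*u)
-5415/1667 + d(115, 204)/17878 = -5415/1667 + (-6 + 6*115)/17878 = -5415*1/1667 + (-6 + 690)*(1/17878) = -5415/1667 + 684*(1/17878) = -5415/1667 + 342/8939 = -47834571/14901313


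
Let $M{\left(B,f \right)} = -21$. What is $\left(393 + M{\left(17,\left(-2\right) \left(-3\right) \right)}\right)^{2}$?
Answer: $138384$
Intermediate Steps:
$\left(393 + M{\left(17,\left(-2\right) \left(-3\right) \right)}\right)^{2} = \left(393 - 21\right)^{2} = 372^{2} = 138384$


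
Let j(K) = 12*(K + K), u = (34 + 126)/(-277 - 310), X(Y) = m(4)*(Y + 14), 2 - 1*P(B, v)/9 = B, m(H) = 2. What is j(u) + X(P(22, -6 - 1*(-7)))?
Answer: -198724/587 ≈ -338.54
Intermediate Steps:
P(B, v) = 18 - 9*B
X(Y) = 28 + 2*Y (X(Y) = 2*(Y + 14) = 2*(14 + Y) = 28 + 2*Y)
u = -160/587 (u = 160/(-587) = 160*(-1/587) = -160/587 ≈ -0.27257)
j(K) = 24*K (j(K) = 12*(2*K) = 24*K)
j(u) + X(P(22, -6 - 1*(-7))) = 24*(-160/587) + (28 + 2*(18 - 9*22)) = -3840/587 + (28 + 2*(18 - 198)) = -3840/587 + (28 + 2*(-180)) = -3840/587 + (28 - 360) = -3840/587 - 332 = -198724/587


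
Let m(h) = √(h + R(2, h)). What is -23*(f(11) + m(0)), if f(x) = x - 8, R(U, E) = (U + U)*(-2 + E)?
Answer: -69 - 46*I*√2 ≈ -69.0 - 65.054*I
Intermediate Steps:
R(U, E) = 2*U*(-2 + E) (R(U, E) = (2*U)*(-2 + E) = 2*U*(-2 + E))
f(x) = -8 + x
m(h) = √(-8 + 5*h) (m(h) = √(h + 2*2*(-2 + h)) = √(h + (-8 + 4*h)) = √(-8 + 5*h))
-23*(f(11) + m(0)) = -23*((-8 + 11) + √(-8 + 5*0)) = -23*(3 + √(-8 + 0)) = -23*(3 + √(-8)) = -23*(3 + 2*I*√2) = -69 - 46*I*√2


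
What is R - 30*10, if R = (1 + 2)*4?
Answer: -288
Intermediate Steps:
R = 12 (R = 3*4 = 12)
R - 30*10 = 12 - 30*10 = 12 - 300 = -288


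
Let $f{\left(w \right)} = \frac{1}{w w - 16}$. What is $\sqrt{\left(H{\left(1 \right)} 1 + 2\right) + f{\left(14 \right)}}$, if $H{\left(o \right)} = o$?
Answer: $\frac{\sqrt{2705}}{30} \approx 1.7337$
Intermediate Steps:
$f{\left(w \right)} = \frac{1}{-16 + w^{2}}$ ($f{\left(w \right)} = \frac{1}{w^{2} - 16} = \frac{1}{-16 + w^{2}}$)
$\sqrt{\left(H{\left(1 \right)} 1 + 2\right) + f{\left(14 \right)}} = \sqrt{\left(1 \cdot 1 + 2\right) + \frac{1}{-16 + 14^{2}}} = \sqrt{\left(1 + 2\right) + \frac{1}{-16 + 196}} = \sqrt{3 + \frac{1}{180}} = \sqrt{\frac{541}{180}} = \frac{\sqrt{2705}}{30}$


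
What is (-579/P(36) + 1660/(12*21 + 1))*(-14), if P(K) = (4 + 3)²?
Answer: 130294/1771 ≈ 73.571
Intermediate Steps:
P(K) = 49 (P(K) = 7² = 49)
(-579/P(36) + 1660/(12*21 + 1))*(-14) = (-579/49 + 1660/(12*21 + 1))*(-14) = (-579*1/49 + 1660/(252 + 1))*(-14) = (-579/49 + 1660/253)*(-14) = -65147/12397*(-14) = 130294/1771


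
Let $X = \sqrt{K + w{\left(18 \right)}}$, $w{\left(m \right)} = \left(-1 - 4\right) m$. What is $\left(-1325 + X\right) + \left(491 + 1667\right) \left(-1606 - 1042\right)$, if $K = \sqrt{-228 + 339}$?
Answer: $-5715709 + i \sqrt{90 - \sqrt{111}} \approx -5.7157 \cdot 10^{6} + 8.9143 i$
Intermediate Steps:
$K = \sqrt{111} \approx 10.536$
$w{\left(m \right)} = - 5 m$
$X = \sqrt{-90 + \sqrt{111}}$ ($X = \sqrt{\sqrt{111} - 90} = \sqrt{-90 + \sqrt{111}} \approx 8.9143 i$)
$\left(-1325 + X\right) + \left(491 + 1667\right) \left(-1606 - 1042\right) = \left(-1325 + \sqrt{-90 + \sqrt{111}}\right) + \left(491 + 1667\right) \left(-1606 - 1042\right) = \left(-1325 + \sqrt{-90 + \sqrt{111}}\right) + 2158 \left(-2648\right) = \left(-1325 + \sqrt{-90 + \sqrt{111}}\right) - 5714384 = -5715709 + \sqrt{-90 + \sqrt{111}}$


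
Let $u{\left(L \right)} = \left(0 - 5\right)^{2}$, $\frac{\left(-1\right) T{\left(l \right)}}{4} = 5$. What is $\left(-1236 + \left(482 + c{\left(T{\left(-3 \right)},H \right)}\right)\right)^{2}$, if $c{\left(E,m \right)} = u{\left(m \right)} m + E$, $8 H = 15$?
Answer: $\frac{33837489}{64} \approx 5.2871 \cdot 10^{5}$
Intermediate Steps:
$H = \frac{15}{8}$ ($H = \frac{1}{8} \cdot 15 = \frac{15}{8} \approx 1.875$)
$T{\left(l \right)} = -20$ ($T{\left(l \right)} = \left(-4\right) 5 = -20$)
$u{\left(L \right)} = 25$ ($u{\left(L \right)} = \left(-5\right)^{2} = 25$)
$c{\left(E,m \right)} = E + 25 m$ ($c{\left(E,m \right)} = 25 m + E = E + 25 m$)
$\left(-1236 + \left(482 + c{\left(T{\left(-3 \right)},H \right)}\right)\right)^{2} = \left(-1236 + \left(482 + \left(-20 + 25 \cdot \frac{15}{8}\right)\right)\right)^{2} = \left(-1236 + \left(482 + \left(-20 + \frac{375}{8}\right)\right)\right)^{2} = \left(-1236 + \left(482 + \frac{215}{8}\right)\right)^{2} = \left(-1236 + \frac{4071}{8}\right)^{2} = \left(- \frac{5817}{8}\right)^{2} = \frac{33837489}{64}$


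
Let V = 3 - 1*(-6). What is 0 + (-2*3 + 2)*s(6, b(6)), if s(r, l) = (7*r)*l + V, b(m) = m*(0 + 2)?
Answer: -2052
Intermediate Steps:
V = 9 (V = 3 + 6 = 9)
b(m) = 2*m (b(m) = m*2 = 2*m)
s(r, l) = 9 + 7*l*r (s(r, l) = (7*r)*l + 9 = 7*l*r + 9 = 9 + 7*l*r)
0 + (-2*3 + 2)*s(6, b(6)) = 0 + (-2*3 + 2)*(9 + 7*(2*6)*6) = 0 + (-6 + 2)*(9 + 7*12*6) = 0 - 4*(9 + 504) = 0 - 4*513 = 0 - 2052 = -2052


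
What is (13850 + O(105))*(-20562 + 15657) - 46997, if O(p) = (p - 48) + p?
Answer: -68775857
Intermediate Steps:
O(p) = -48 + 2*p (O(p) = (-48 + p) + p = -48 + 2*p)
(13850 + O(105))*(-20562 + 15657) - 46997 = (13850 + (-48 + 2*105))*(-20562 + 15657) - 46997 = (13850 + (-48 + 210))*(-4905) - 46997 = (13850 + 162)*(-4905) - 46997 = 14012*(-4905) - 46997 = -68728860 - 46997 = -68775857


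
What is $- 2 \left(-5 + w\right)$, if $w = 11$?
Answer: $-12$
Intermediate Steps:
$- 2 \left(-5 + w\right) = - 2 \left(-5 + 11\right) = \left(-2\right) 6 = -12$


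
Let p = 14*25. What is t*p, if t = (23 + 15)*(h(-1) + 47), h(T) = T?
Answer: 611800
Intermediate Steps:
p = 350
t = 1748 (t = (23 + 15)*(-1 + 47) = 38*46 = 1748)
t*p = 1748*350 = 611800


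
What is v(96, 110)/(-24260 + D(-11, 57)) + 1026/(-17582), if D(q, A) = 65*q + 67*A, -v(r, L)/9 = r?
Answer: -271467/15498533 ≈ -0.017516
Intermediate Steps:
v(r, L) = -9*r
v(96, 110)/(-24260 + D(-11, 57)) + 1026/(-17582) = (-9*96)/(-24260 + (65*(-11) + 67*57)) + 1026/(-17582) = -864/(-24260 + (-715 + 3819)) + 1026*(-1/17582) = -864/(-24260 + 3104) - 513/8791 = -864/(-21156) - 513/8791 = -864*(-1/21156) - 513/8791 = 72/1763 - 513/8791 = -271467/15498533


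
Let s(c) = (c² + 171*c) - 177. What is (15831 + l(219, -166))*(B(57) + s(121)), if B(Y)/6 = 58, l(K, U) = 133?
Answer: 566769892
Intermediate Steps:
s(c) = -177 + c² + 171*c
B(Y) = 348 (B(Y) = 6*58 = 348)
(15831 + l(219, -166))*(B(57) + s(121)) = (15831 + 133)*(348 + (-177 + 121² + 171*121)) = 15964*(348 + (-177 + 14641 + 20691)) = 15964*(348 + 35155) = 15964*35503 = 566769892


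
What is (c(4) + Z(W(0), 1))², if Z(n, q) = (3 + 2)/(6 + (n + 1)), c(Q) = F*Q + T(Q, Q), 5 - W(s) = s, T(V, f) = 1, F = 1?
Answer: 4225/144 ≈ 29.340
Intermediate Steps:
W(s) = 5 - s
c(Q) = 1 + Q (c(Q) = 1*Q + 1 = Q + 1 = 1 + Q)
Z(n, q) = 5/(7 + n) (Z(n, q) = 5/(6 + (1 + n)) = 5/(7 + n))
(c(4) + Z(W(0), 1))² = ((1 + 4) + 5/(7 + (5 - 1*0)))² = (5 + 5/(7 + (5 + 0)))² = (5 + 5/(7 + 5))² = (5 + 5/12)² = (65/12)² = 4225/144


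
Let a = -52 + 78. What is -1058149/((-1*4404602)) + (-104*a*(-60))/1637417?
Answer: 2447233789613/7212170193034 ≈ 0.33932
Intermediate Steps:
a = 26
-1058149/((-1*4404602)) + (-104*a*(-60))/1637417 = -1058149/((-1*4404602)) + (-104*26*(-60))/1637417 = -1058149/(-4404602) - 2704*(-60)*(1/1637417) = -1058149*(-1/4404602) + 162240*(1/1637417) = 1058149/4404602 + 162240/1637417 = 2447233789613/7212170193034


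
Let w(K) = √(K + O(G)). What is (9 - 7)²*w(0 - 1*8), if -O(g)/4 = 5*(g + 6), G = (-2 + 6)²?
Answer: 32*I*√7 ≈ 84.664*I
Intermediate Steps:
G = 16 (G = 4² = 16)
O(g) = -120 - 20*g (O(g) = -20*(g + 6) = -20*(6 + g) = -4*(30 + 5*g) = -120 - 20*g)
w(K) = √(-440 + K) (w(K) = √(K + (-120 - 20*16)) = √(K + (-120 - 320)) = √(K - 440) = √(-440 + K))
(9 - 7)²*w(0 - 1*8) = (9 - 7)²*√(-440 + (0 - 1*8)) = 2²*√(-440 + (0 - 8)) = 4*√(-440 - 8) = 4*√(-448) = 4*(8*I*√7) = 32*I*√7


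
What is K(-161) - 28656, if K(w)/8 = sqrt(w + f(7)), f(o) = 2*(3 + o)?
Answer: -28656 + 8*I*sqrt(141) ≈ -28656.0 + 94.995*I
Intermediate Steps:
f(o) = 6 + 2*o
K(w) = 8*sqrt(20 + w) (K(w) = 8*sqrt(w + (6 + 2*7)) = 8*sqrt(w + (6 + 14)) = 8*sqrt(w + 20) = 8*sqrt(20 + w))
K(-161) - 28656 = 8*sqrt(20 - 161) - 28656 = 8*sqrt(-141) - 28656 = 8*(I*sqrt(141)) - 28656 = 8*I*sqrt(141) - 28656 = -28656 + 8*I*sqrt(141)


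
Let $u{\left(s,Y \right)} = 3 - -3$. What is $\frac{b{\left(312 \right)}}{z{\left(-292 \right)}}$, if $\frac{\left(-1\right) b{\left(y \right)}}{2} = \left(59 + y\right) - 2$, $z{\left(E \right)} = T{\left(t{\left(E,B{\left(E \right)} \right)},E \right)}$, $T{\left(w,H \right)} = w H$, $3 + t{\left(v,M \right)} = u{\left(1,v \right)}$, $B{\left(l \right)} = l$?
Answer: $\frac{123}{146} \approx 0.84247$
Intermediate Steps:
$u{\left(s,Y \right)} = 6$ ($u{\left(s,Y \right)} = 3 + 3 = 6$)
$t{\left(v,M \right)} = 3$ ($t{\left(v,M \right)} = -3 + 6 = 3$)
$T{\left(w,H \right)} = H w$
$z{\left(E \right)} = 3 E$ ($z{\left(E \right)} = E 3 = 3 E$)
$b{\left(y \right)} = -114 - 2 y$ ($b{\left(y \right)} = - 2 \left(\left(59 + y\right) - 2\right) = - 2 \left(57 + y\right) = -114 - 2 y$)
$\frac{b{\left(312 \right)}}{z{\left(-292 \right)}} = \frac{-114 - 624}{3 \left(-292\right)} = \frac{-114 - 624}{-876} = \left(-738\right) \left(- \frac{1}{876}\right) = \frac{123}{146}$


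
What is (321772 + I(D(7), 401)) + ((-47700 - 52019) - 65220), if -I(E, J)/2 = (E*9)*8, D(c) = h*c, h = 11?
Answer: 145745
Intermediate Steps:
D(c) = 11*c
I(E, J) = -144*E (I(E, J) = -2*E*9*8 = -2*9*E*8 = -144*E)
(321772 + I(D(7), 401)) + ((-47700 - 52019) - 65220) = (321772 - 1584*7) + ((-47700 - 52019) - 65220) = (321772 - 144*77) + (-99719 - 65220) = (321772 - 11088) - 164939 = 310684 - 164939 = 145745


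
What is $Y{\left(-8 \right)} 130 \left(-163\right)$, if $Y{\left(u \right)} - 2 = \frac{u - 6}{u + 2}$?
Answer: $- \frac{275470}{3} \approx -91823.0$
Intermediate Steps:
$Y{\left(u \right)} = 2 + \frac{-6 + u}{2 + u}$ ($Y{\left(u \right)} = 2 + \frac{u - 6}{u + 2} = 2 + \frac{-6 + u}{2 + u}$)
$Y{\left(-8 \right)} 130 \left(-163\right) = \frac{-2 + 3 \left(-8\right)}{2 - 8} \cdot 130 \left(-163\right) = \frac{-2 - 24}{-6} \cdot 130 \left(-163\right) = \left(- \frac{1}{6}\right) \left(-26\right) 130 \left(-163\right) = \frac{13}{3} \cdot 130 \left(-163\right) = \frac{1690}{3} \left(-163\right) = - \frac{275470}{3}$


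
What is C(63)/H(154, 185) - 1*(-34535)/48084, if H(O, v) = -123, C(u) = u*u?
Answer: -62199197/1971444 ≈ -31.550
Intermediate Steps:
C(u) = u**2
C(63)/H(154, 185) - 1*(-34535)/48084 = 63**2/(-123) - 1*(-34535)/48084 = 3969*(-1/123) + 34535*(1/48084) = -1323/41 + 34535/48084 = -62199197/1971444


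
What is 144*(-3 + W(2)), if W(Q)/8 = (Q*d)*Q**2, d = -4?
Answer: -37296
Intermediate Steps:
W(Q) = -32*Q**3 (W(Q) = 8*((Q*(-4))*Q**2) = 8*((-4*Q)*Q**2) = 8*(-4*Q**3) = -32*Q**3)
144*(-3 + W(2)) = 144*(-3 - 32*2**3) = 144*(-3 - 32*8) = 144*(-3 - 256) = 144*(-259) = -37296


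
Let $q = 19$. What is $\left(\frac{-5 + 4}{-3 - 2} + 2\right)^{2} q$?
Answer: $\frac{2299}{25} \approx 91.96$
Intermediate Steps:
$\left(\frac{-5 + 4}{-3 - 2} + 2\right)^{2} q = \left(\frac{-5 + 4}{-3 - 2} + 2\right)^{2} \cdot 19 = \left(- \frac{1}{-5} + 2\right)^{2} \cdot 19 = \left(\left(-1\right) \left(- \frac{1}{5}\right) + 2\right)^{2} \cdot 19 = \left(\frac{1}{5} + 2\right)^{2} \cdot 19 = \left(\frac{11}{5}\right)^{2} \cdot 19 = \frac{121}{25} \cdot 19 = \frac{2299}{25}$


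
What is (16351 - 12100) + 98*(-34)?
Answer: 919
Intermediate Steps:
(16351 - 12100) + 98*(-34) = 4251 - 3332 = 919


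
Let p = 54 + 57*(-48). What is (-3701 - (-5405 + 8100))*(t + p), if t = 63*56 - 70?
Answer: -4963296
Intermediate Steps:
p = -2682 (p = 54 - 2736 = -2682)
t = 3458 (t = 3528 - 70 = 3458)
(-3701 - (-5405 + 8100))*(t + p) = (-3701 - (-5405 + 8100))*(3458 - 2682) = (-3701 - 1*2695)*776 = (-3701 - 2695)*776 = -6396*776 = -4963296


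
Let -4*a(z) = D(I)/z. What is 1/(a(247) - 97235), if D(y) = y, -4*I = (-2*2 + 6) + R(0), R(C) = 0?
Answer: -1976/192136359 ≈ -1.0284e-5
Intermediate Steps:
I = -½ (I = -((-2*2 + 6) + 0)/4 = -((-4 + 6) + 0)/4 = -(2 + 0)/4 = -¼*2 = -½ ≈ -0.50000)
a(z) = 1/(8*z) (a(z) = -(-1)/(8*z) = 1/(8*z))
1/(a(247) - 97235) = 1/((⅛)/247 - 97235) = 1/((⅛)*(1/247) - 97235) = 1/(1/1976 - 97235) = 1/(-192136359/1976) = -1976/192136359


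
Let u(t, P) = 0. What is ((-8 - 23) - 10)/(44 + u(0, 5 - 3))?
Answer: -41/44 ≈ -0.93182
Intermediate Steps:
((-8 - 23) - 10)/(44 + u(0, 5 - 3)) = ((-8 - 23) - 10)/(44 + 0) = (-31 - 10)/44 = (1/44)*(-41) = -41/44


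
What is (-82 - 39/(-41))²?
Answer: 11042329/1681 ≈ 6568.9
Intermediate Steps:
(-82 - 39/(-41))² = (-82 - 39*(-1/41))² = (-82 + 39/41)² = (-3323/41)² = 11042329/1681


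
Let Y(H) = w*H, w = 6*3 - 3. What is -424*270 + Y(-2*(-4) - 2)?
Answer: -114390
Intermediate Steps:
w = 15 (w = 18 - 3 = 15)
Y(H) = 15*H
-424*270 + Y(-2*(-4) - 2) = -424*270 + 15*(-2*(-4) - 2) = -114480 + 15*(8 - 2) = -114480 + 15*6 = -114480 + 90 = -114390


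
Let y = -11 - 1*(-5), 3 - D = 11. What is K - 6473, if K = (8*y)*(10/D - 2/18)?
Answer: -19223/3 ≈ -6407.7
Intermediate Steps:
D = -8 (D = 3 - 1*11 = 3 - 11 = -8)
y = -6 (y = -11 + 5 = -6)
K = 196/3 (K = (8*(-6))*(10/(-8) - 2/18) = -48*(10*(-⅛) - 2*1/18) = -48*(-5/4 - ⅑) = -48*(-49/36) = 196/3 ≈ 65.333)
K - 6473 = 196/3 - 6473 = -19223/3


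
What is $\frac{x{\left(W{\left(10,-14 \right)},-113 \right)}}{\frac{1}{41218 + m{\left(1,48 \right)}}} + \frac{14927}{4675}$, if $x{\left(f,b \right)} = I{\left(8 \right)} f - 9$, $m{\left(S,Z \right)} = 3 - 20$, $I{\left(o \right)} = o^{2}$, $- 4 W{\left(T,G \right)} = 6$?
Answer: $- \frac{1838593268}{425} \approx -4.3261 \cdot 10^{6}$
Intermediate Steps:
$W{\left(T,G \right)} = - \frac{3}{2}$ ($W{\left(T,G \right)} = \left(- \frac{1}{4}\right) 6 = - \frac{3}{2}$)
$m{\left(S,Z \right)} = -17$ ($m{\left(S,Z \right)} = 3 - 20 = -17$)
$x{\left(f,b \right)} = -9 + 64 f$ ($x{\left(f,b \right)} = 8^{2} f - 9 = 64 f - 9 = -9 + 64 f$)
$\frac{x{\left(W{\left(10,-14 \right)},-113 \right)}}{\frac{1}{41218 + m{\left(1,48 \right)}}} + \frac{14927}{4675} = \frac{-9 + 64 \left(- \frac{3}{2}\right)}{\frac{1}{41218 - 17}} + \frac{14927}{4675} = \frac{-9 - 96}{\frac{1}{41201}} + 14927 \cdot \frac{1}{4675} = - 105 \frac{1}{\frac{1}{41201}} + \frac{1357}{425} = \left(-105\right) 41201 + \frac{1357}{425} = -4326105 + \frac{1357}{425} = - \frac{1838593268}{425}$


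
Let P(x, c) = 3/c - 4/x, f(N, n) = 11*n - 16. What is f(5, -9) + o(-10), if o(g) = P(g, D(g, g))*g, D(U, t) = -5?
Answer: -113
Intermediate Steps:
f(N, n) = -16 + 11*n
P(x, c) = -4/x + 3/c
o(g) = g*(-⅗ - 4/g) (o(g) = (-4/g + 3/(-5))*g = (-4/g + 3*(-⅕))*g = (-4/g - ⅗)*g = (-⅗ - 4/g)*g = g*(-⅗ - 4/g))
f(5, -9) + o(-10) = (-16 + 11*(-9)) + (-4 - ⅗*(-10)) = (-16 - 99) + (-4 + 6) = -115 + 2 = -113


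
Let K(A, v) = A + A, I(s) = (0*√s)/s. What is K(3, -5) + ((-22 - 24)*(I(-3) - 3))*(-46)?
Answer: -6342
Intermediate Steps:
I(s) = 0 (I(s) = 0/s = 0)
K(A, v) = 2*A
K(3, -5) + ((-22 - 24)*(I(-3) - 3))*(-46) = 2*3 + ((-22 - 24)*(0 - 3))*(-46) = 6 - 46*(-3)*(-46) = 6 + 138*(-46) = 6 - 6348 = -6342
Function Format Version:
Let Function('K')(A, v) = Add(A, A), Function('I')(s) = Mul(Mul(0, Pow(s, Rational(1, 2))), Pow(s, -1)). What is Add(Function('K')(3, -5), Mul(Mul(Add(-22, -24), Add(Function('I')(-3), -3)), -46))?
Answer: -6342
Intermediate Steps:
Function('I')(s) = 0 (Function('I')(s) = Mul(0, Pow(s, -1)) = 0)
Function('K')(A, v) = Mul(2, A)
Add(Function('K')(3, -5), Mul(Mul(Add(-22, -24), Add(Function('I')(-3), -3)), -46)) = Add(Mul(2, 3), Mul(Mul(Add(-22, -24), Add(0, -3)), -46)) = Add(6, Mul(Mul(-46, -3), -46)) = Add(6, Mul(138, -46)) = Add(6, -6348) = -6342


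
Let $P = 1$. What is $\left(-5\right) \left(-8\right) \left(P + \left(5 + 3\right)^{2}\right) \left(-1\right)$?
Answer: $-2600$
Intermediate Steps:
$\left(-5\right) \left(-8\right) \left(P + \left(5 + 3\right)^{2}\right) \left(-1\right) = \left(-5\right) \left(-8\right) \left(1 + \left(5 + 3\right)^{2}\right) \left(-1\right) = 40 \left(1 + 8^{2}\right) \left(-1\right) = 40 \left(1 + 64\right) \left(-1\right) = 40 \cdot 65 \left(-1\right) = 40 \left(-65\right) = -2600$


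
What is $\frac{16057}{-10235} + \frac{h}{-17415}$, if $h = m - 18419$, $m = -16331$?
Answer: $\frac{15206719}{35648505} \approx 0.42657$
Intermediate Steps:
$h = -34750$ ($h = -16331 - 18419 = -34750$)
$\frac{16057}{-10235} + \frac{h}{-17415} = \frac{16057}{-10235} - \frac{34750}{-17415} = 16057 \left(- \frac{1}{10235}\right) - - \frac{6950}{3483} = - \frac{16057}{10235} + \frac{6950}{3483} = \frac{15206719}{35648505}$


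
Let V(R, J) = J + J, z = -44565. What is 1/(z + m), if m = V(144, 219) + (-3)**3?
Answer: -1/44154 ≈ -2.2648e-5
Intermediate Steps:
V(R, J) = 2*J
m = 411 (m = 2*219 + (-3)**3 = 438 - 27 = 411)
1/(z + m) = 1/(-44565 + 411) = 1/(-44154) = -1/44154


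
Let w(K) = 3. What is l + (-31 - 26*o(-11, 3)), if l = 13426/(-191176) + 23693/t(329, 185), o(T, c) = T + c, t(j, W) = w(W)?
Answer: 2315503573/286764 ≈ 8074.6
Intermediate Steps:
t(j, W) = 3
l = 2264746345/286764 (l = 13426/(-191176) + 23693/3 = 13426*(-1/191176) + 23693*(⅓) = -6713/95588 + 23693/3 = 2264746345/286764 ≈ 7897.6)
l + (-31 - 26*o(-11, 3)) = 2264746345/286764 + (-31 - 26*(-11 + 3)) = 2264746345/286764 + (-31 - 26*(-8)) = 2264746345/286764 + (-31 + 208) = 2264746345/286764 + 177 = 2315503573/286764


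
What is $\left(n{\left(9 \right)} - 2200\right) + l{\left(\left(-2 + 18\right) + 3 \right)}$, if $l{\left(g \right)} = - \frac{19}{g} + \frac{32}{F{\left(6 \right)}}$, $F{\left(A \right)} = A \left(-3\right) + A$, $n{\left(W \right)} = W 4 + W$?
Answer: $- \frac{6476}{3} \approx -2158.7$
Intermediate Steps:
$n{\left(W \right)} = 5 W$ ($n{\left(W \right)} = 4 W + W = 5 W$)
$F{\left(A \right)} = - 2 A$ ($F{\left(A \right)} = - 3 A + A = - 2 A$)
$l{\left(g \right)} = - \frac{8}{3} - \frac{19}{g}$ ($l{\left(g \right)} = - \frac{19}{g} + \frac{32}{\left(-2\right) 6} = - \frac{19}{g} + \frac{32}{-12} = - \frac{19}{g} + 32 \left(- \frac{1}{12}\right) = - \frac{19}{g} - \frac{8}{3} = - \frac{8}{3} - \frac{19}{g}$)
$\left(n{\left(9 \right)} - 2200\right) + l{\left(\left(-2 + 18\right) + 3 \right)} = \left(5 \cdot 9 - 2200\right) - \left(\frac{8}{3} + \frac{19}{\left(-2 + 18\right) + 3}\right) = \left(45 - 2200\right) - \left(\frac{8}{3} + \frac{19}{16 + 3}\right) = -2155 - \left(\frac{8}{3} + \frac{19}{19}\right) = -2155 - \frac{11}{3} = - \frac{6476}{3}$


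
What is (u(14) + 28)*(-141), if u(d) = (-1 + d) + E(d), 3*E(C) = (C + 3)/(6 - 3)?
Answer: -18142/3 ≈ -6047.3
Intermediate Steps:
E(C) = ⅓ + C/9 (E(C) = ((C + 3)/(6 - 3))/3 = ((3 + C)/3)/3 = ((3 + C)*(⅓))/3 = (1 + C/3)/3 = ⅓ + C/9)
u(d) = -⅔ + 10*d/9 (u(d) = (-1 + d) + (⅓ + d/9) = -⅔ + 10*d/9)
(u(14) + 28)*(-141) = ((-⅔ + (10/9)*14) + 28)*(-141) = ((-⅔ + 140/9) + 28)*(-141) = (134/9 + 28)*(-141) = (386/9)*(-141) = -18142/3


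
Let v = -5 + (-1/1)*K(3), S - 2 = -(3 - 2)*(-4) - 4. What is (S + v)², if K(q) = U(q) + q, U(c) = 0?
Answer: 36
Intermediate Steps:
K(q) = q (K(q) = 0 + q = q)
S = 2 (S = 2 + (-(3 - 2)*(-4) - 4) = 2 + (-1*1*(-4) - 4) = 2 + (-1*(-4) - 4) = 2 + (4 - 4) = 2 + 0 = 2)
v = -8 (v = -5 - 1/1*3 = -5 - 1*1*3 = -5 - 1*3 = -5 - 3 = -8)
(S + v)² = (2 - 8)² = (-6)² = 36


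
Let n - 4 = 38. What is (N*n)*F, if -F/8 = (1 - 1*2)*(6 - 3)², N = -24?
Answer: -72576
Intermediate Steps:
n = 42 (n = 4 + 38 = 42)
F = 72 (F = -8*(1 - 1*2)*(6 - 3)² = -8*(1 - 2)*3² = -(-8)*9 = -8*(-9) = 72)
(N*n)*F = -24*42*72 = -1008*72 = -72576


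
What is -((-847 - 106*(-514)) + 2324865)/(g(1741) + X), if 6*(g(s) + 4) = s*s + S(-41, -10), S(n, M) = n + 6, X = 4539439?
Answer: -3567753/7566914 ≈ -0.47149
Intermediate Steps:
S(n, M) = 6 + n
g(s) = -59/6 + s²/6 (g(s) = -4 + (s*s + (6 - 41))/6 = -4 + (s² - 35)/6 = -4 + (-35 + s²)/6 = -4 + (-35/6 + s²/6) = -59/6 + s²/6)
-((-847 - 106*(-514)) + 2324865)/(g(1741) + X) = -((-847 - 106*(-514)) + 2324865)/((-59/6 + (⅙)*1741²) + 4539439) = -((-847 + 54484) + 2324865)/((-59/6 + (⅙)*3031081) + 4539439) = -(53637 + 2324865)/((-59/6 + 3031081/6) + 4539439) = -2378502/(1515511/3 + 4539439) = -2378502/15133828/3 = -2378502*3/15133828 = -1*3567753/7566914 = -3567753/7566914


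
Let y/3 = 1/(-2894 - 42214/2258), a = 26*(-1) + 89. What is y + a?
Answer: 207167892/3288433 ≈ 62.999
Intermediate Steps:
a = 63 (a = -26 + 89 = 63)
y = -3387/3288433 (y = 3/(-2894 - 42214/2258) = 3/(-2894 - 42214*1/2258) = 3/(-2894 - 21107/1129) = 3/(-3288433/1129) = 3*(-1129/3288433) = -3387/3288433 ≈ -0.0010300)
y + a = -3387/3288433 + 63 = 207167892/3288433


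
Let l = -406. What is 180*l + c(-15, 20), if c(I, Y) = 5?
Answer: -73075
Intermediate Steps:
180*l + c(-15, 20) = 180*(-406) + 5 = -73080 + 5 = -73075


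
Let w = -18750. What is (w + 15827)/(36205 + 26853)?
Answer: -2923/63058 ≈ -0.046354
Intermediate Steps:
(w + 15827)/(36205 + 26853) = (-18750 + 15827)/(36205 + 26853) = -2923/63058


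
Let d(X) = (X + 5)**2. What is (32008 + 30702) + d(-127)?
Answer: 77594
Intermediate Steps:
d(X) = (5 + X)**2
(32008 + 30702) + d(-127) = (32008 + 30702) + (5 - 127)**2 = 62710 + (-122)**2 = 62710 + 14884 = 77594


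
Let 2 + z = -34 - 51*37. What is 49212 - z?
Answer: 51135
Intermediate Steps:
z = -1923 (z = -2 + (-34 - 51*37) = -2 + (-34 - 1887) = -2 - 1921 = -1923)
49212 - z = 49212 - 1*(-1923) = 49212 + 1923 = 51135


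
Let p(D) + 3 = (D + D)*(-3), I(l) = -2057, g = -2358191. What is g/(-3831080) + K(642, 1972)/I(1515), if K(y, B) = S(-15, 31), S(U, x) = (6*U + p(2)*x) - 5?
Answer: 636018517/716411960 ≈ 0.88778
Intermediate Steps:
p(D) = -3 - 6*D (p(D) = -3 + (D + D)*(-3) = -3 + (2*D)*(-3) = -3 - 6*D)
S(U, x) = -5 - 15*x + 6*U (S(U, x) = (6*U + (-3 - 6*2)*x) - 5 = (6*U + (-3 - 12)*x) - 5 = (6*U - 15*x) - 5 = (-15*x + 6*U) - 5 = -5 - 15*x + 6*U)
K(y, B) = -560 (K(y, B) = -5 - 15*31 + 6*(-15) = -5 - 465 - 90 = -560)
g/(-3831080) + K(642, 1972)/I(1515) = -2358191/(-3831080) - 560/(-2057) = -2358191*(-1/3831080) - 560*(-1/2057) = 214381/348280 + 560/2057 = 636018517/716411960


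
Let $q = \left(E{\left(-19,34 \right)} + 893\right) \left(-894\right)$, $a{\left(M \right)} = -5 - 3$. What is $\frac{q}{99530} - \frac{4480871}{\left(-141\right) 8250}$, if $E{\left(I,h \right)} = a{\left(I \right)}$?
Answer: $- \frac{47437067687}{11577827250} \approx -4.0972$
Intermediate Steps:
$a{\left(M \right)} = -8$
$E{\left(I,h \right)} = -8$
$q = -791190$ ($q = \left(-8 + 893\right) \left(-894\right) = 885 \left(-894\right) = -791190$)
$\frac{q}{99530} - \frac{4480871}{\left(-141\right) 8250} = - \frac{791190}{99530} - \frac{4480871}{\left(-141\right) 8250} = \left(-791190\right) \frac{1}{99530} - \frac{4480871}{-1163250} = - \frac{79119}{9953} - - \frac{4480871}{1163250} = - \frac{79119}{9953} + \frac{4480871}{1163250} = - \frac{47437067687}{11577827250}$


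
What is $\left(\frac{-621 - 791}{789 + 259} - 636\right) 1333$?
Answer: $- \frac{222591005}{262} \approx -8.4958 \cdot 10^{5}$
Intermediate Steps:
$\left(\frac{-621 - 791}{789 + 259} - 636\right) 1333 = \left(- \frac{1412}{1048} - 636\right) 1333 = \left(\left(-1412\right) \frac{1}{1048} - 636\right) 1333 = \left(- \frac{353}{262} - 636\right) 1333 = \left(- \frac{166985}{262}\right) 1333 = - \frac{222591005}{262}$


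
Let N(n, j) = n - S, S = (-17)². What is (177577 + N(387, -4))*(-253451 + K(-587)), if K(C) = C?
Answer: -45136201650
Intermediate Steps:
S = 289
N(n, j) = -289 + n (N(n, j) = n - 1*289 = n - 289 = -289 + n)
(177577 + N(387, -4))*(-253451 + K(-587)) = (177577 + (-289 + 387))*(-253451 - 587) = (177577 + 98)*(-254038) = 177675*(-254038) = -45136201650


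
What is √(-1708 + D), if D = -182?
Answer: 3*I*√210 ≈ 43.474*I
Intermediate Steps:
√(-1708 + D) = √(-1708 - 182) = √(-1890) = 3*I*√210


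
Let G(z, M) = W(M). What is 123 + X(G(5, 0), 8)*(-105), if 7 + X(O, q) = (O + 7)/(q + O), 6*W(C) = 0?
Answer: 6129/8 ≈ 766.13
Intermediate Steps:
W(C) = 0 (W(C) = (⅙)*0 = 0)
G(z, M) = 0
X(O, q) = -7 + (7 + O)/(O + q) (X(O, q) = -7 + (O + 7)/(q + O) = -7 + (7 + O)/(O + q))
123 + X(G(5, 0), 8)*(-105) = 123 + ((7 - 7*8 - 6*0)/(0 + 8))*(-105) = 123 + ((7 - 56 + 0)/8)*(-105) = 123 + ((⅛)*(-49))*(-105) = 123 - 49/8*(-105) = 123 + 5145/8 = 6129/8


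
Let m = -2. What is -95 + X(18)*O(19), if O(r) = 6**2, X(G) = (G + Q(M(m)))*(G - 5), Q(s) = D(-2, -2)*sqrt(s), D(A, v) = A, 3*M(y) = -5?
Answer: 8329 - 312*I*sqrt(15) ≈ 8329.0 - 1208.4*I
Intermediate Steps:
M(y) = -5/3 (M(y) = (1/3)*(-5) = -5/3)
Q(s) = -2*sqrt(s)
X(G) = (-5 + G)*(G - 2*I*sqrt(15)/3) (X(G) = (G - 2*I*sqrt(15)/3)*(G - 5) = (G - 2*I*sqrt(15)/3)*(-5 + G) = (-5 + G)*(G - 2*I*sqrt(15)/3))
O(r) = 36
-95 + X(18)*O(19) = -95 + (18**2 - 5*18 + 10*I*sqrt(15)/3 - 2/3*I*18*sqrt(15))*36 = -95 + (324 - 90 + 10*I*sqrt(15)/3 - 12*I*sqrt(15))*36 = -95 + (234 - 26*I*sqrt(15)/3)*36 = -95 + (8424 - 312*I*sqrt(15)) = 8329 - 312*I*sqrt(15)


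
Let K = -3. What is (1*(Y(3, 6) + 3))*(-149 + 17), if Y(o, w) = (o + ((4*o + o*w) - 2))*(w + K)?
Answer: -12672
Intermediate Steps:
Y(o, w) = (-3 + w)*(-2 + 5*o + o*w) (Y(o, w) = (o + ((4*o + o*w) - 2))*(w - 3) = (o + (-2 + 4*o + o*w))*(-3 + w) = (-2 + 5*o + o*w)*(-3 + w) = (-3 + w)*(-2 + 5*o + o*w))
(1*(Y(3, 6) + 3))*(-149 + 17) = (1*((6 - 15*3 - 2*6 + 3*6² + 2*3*6) + 3))*(-149 + 17) = (1*((6 - 45 - 12 + 3*36 + 36) + 3))*(-132) = (1*((6 - 45 - 12 + 108 + 36) + 3))*(-132) = (1*(93 + 3))*(-132) = (1*96)*(-132) = 96*(-132) = -12672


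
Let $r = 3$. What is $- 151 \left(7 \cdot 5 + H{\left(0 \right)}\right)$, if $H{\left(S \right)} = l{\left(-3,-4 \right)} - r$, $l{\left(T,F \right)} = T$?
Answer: $-4379$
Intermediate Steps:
$H{\left(S \right)} = -6$ ($H{\left(S \right)} = -3 - 3 = -6$)
$- 151 \left(7 \cdot 5 + H{\left(0 \right)}\right) = - 151 \left(7 \cdot 5 - 6\right) = - 151 \left(35 - 6\right) = \left(-151\right) 29 = -4379$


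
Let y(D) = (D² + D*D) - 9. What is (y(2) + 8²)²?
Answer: 3969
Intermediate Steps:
y(D) = -9 + 2*D² (y(D) = (D² + D²) - 9 = 2*D² - 9 = -9 + 2*D²)
(y(2) + 8²)² = ((-9 + 2*2²) + 8²)² = ((-9 + 2*4) + 64)² = ((-9 + 8) + 64)² = (-1 + 64)² = 63² = 3969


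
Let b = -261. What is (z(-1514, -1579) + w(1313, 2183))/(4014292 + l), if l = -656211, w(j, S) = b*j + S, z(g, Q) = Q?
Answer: -342089/3358081 ≈ -0.10187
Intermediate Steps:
w(j, S) = S - 261*j (w(j, S) = -261*j + S = S - 261*j)
(z(-1514, -1579) + w(1313, 2183))/(4014292 + l) = (-1579 + (2183 - 261*1313))/(4014292 - 656211) = (-1579 + (2183 - 342693))/3358081 = (-1579 - 340510)*(1/3358081) = -342089*1/3358081 = -342089/3358081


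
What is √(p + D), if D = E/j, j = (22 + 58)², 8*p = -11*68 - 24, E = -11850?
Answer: I*√25178/16 ≈ 9.9172*I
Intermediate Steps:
p = -193/2 (p = (-11*68 - 24)/8 = (-748 - 24)/8 = (⅛)*(-772) = -193/2 ≈ -96.500)
j = 6400 (j = 80² = 6400)
D = -237/128 (D = -11850/6400 = -11850*1/6400 = -237/128 ≈ -1.8516)
√(p + D) = √(-193/2 - 237/128) = √(-12589/128) = I*√25178/16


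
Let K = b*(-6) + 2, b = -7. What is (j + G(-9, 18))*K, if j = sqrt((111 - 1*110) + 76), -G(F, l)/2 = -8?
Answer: 704 + 44*sqrt(77) ≈ 1090.1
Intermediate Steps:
G(F, l) = 16 (G(F, l) = -2*(-8) = 16)
j = sqrt(77) (j = sqrt((111 - 110) + 76) = sqrt(1 + 76) = sqrt(77) ≈ 8.7750)
K = 44 (K = -7*(-6) + 2 = 42 + 2 = 44)
(j + G(-9, 18))*K = (sqrt(77) + 16)*44 = (16 + sqrt(77))*44 = 704 + 44*sqrt(77)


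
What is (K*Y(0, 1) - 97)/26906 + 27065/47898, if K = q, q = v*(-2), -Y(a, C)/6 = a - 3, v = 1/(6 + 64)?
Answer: 6330976319/11276506395 ≈ 0.56143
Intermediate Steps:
v = 1/70 ≈ 0.014286
Y(a, C) = 18 - 6*a (Y(a, C) = -6*(a - 3) = -6*(-3 + a) = 18 - 6*a)
q = -1/35 (q = (1/70)*(-2) = -1/35 ≈ -0.028571)
K = -1/35 ≈ -0.028571
(K*Y(0, 1) - 97)/26906 + 27065/47898 = (-(18 - 6*0)/35 - 97)/26906 + 27065/47898 = (-(18 + 0)/35 - 97)*(1/26906) + 27065*(1/47898) = (-1/35*18 - 97)*(1/26906) + 27065/47898 = (-18/35 - 97)*(1/26906) + 27065/47898 = -3413/35*1/26906 + 27065/47898 = -3413/941710 + 27065/47898 = 6330976319/11276506395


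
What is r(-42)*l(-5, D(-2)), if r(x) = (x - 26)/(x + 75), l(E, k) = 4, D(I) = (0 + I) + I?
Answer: -272/33 ≈ -8.2424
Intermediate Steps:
D(I) = 2*I (D(I) = I + I = 2*I)
r(x) = (-26 + x)/(75 + x)
r(-42)*l(-5, D(-2)) = ((-26 - 42)/(75 - 42))*4 = (-68/33)*4 = ((1/33)*(-68))*4 = -68/33*4 = -272/33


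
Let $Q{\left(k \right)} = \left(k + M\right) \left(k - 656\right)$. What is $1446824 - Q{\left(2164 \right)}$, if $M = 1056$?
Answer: $-3408936$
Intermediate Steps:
$Q{\left(k \right)} = \left(-656 + k\right) \left(1056 + k\right)$ ($Q{\left(k \right)} = \left(k + 1056\right) \left(k - 656\right) = \left(1056 + k\right) \left(-656 + k\right) = \left(-656 + k\right) \left(1056 + k\right)$)
$1446824 - Q{\left(2164 \right)} = 1446824 - \left(-692736 + 2164^{2} + 400 \cdot 2164\right) = 1446824 - \left(-692736 + 4682896 + 865600\right) = 1446824 - 4855760 = -3408936$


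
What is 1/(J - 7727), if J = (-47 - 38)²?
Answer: -1/502 ≈ -0.0019920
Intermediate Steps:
J = 7225 (J = (-85)² = 7225)
1/(J - 7727) = 1/(7225 - 7727) = 1/(-502) = -1/502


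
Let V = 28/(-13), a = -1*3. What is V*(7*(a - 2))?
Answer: 980/13 ≈ 75.385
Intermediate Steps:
a = -3
V = -28/13 (V = 28*(-1/13) = -28/13 ≈ -2.1538)
V*(7*(a - 2)) = -196*(-3 - 2)/13 = -196*(-5)/13 = -28/13*(-35) = 980/13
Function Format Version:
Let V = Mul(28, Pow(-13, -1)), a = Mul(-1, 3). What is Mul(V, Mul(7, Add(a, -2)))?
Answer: Rational(980, 13) ≈ 75.385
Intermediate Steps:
a = -3
V = Rational(-28, 13) (V = Mul(28, Rational(-1, 13)) = Rational(-28, 13) ≈ -2.1538)
Mul(V, Mul(7, Add(a, -2))) = Mul(Rational(-28, 13), Mul(7, Add(-3, -2))) = Mul(Rational(-28, 13), Mul(7, -5)) = Mul(Rational(-28, 13), -35) = Rational(980, 13)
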